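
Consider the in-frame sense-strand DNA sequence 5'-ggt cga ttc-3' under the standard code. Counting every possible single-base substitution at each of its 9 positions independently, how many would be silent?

8

Codon 1 (GGT, Gly): 3 synonymous substitutions.
Codon 2 (CGA, Arg): 4 synonymous substitutions.
Codon 3 (TTC, Phe): 1 synonymous substitution.
Total: 3 + 4 + 1 = 8.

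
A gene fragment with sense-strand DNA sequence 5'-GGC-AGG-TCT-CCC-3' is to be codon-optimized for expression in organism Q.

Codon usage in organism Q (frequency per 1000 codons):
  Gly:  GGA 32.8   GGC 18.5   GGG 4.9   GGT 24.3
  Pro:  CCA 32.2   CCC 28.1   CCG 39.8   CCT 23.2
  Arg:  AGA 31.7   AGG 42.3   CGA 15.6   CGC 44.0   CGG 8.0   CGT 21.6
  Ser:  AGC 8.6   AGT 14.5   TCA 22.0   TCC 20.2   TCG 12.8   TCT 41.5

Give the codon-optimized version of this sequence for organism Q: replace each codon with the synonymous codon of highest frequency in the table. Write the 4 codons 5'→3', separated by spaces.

GGA CGC TCT CCG

Codon 1 (Gly): best is GGA at 32.8.
Codon 2 (Arg): best is CGC at 44.0.
Codon 3 (Ser): best is TCT at 41.5.
Codon 4 (Pro): best is CCG at 39.8.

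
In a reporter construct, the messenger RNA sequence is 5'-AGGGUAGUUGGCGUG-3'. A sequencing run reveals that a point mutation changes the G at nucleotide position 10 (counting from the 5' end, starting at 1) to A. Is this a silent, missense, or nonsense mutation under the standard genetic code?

missense

Position 10 falls in codon 4: GGC → Gly.
After the substitution the codon is AGC → Ser.
Gly ≠ Ser, so this is a missense mutation.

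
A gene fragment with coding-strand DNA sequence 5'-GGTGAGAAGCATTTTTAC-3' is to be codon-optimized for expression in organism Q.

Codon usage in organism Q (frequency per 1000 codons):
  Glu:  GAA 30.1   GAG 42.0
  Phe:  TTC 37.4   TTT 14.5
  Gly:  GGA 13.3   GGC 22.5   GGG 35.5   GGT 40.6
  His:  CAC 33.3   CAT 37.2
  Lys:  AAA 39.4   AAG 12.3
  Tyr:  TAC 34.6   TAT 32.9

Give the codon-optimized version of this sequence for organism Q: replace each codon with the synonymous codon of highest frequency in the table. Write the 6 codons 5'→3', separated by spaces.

Codon 1 (Gly): best is GGT at 40.6.
Codon 2 (Glu): best is GAG at 42.0.
Codon 3 (Lys): best is AAA at 39.4.
Codon 4 (His): best is CAT at 37.2.
Codon 5 (Phe): best is TTC at 37.4.
Codon 6 (Tyr): best is TAC at 34.6.

GGT GAG AAA CAT TTC TAC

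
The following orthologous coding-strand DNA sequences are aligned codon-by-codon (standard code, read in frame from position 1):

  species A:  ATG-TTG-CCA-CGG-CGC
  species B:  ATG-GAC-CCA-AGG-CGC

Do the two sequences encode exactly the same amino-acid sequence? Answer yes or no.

no

Codon 1: ATG Met / ATG Met — identical.
Codon 2: TTG Leu / GAC Asp — nonsynonymous.
Codon 3: CCA Pro / CCA Pro — identical.
Codon 4: CGG Arg / AGG Arg — synonymous.
Codon 5: CGC Arg / CGC Arg — identical.
Nonsynonymous differences: 1 → different protein.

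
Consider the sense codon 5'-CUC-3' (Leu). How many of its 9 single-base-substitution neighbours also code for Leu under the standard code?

Position 1: none → 0 synonymous.
Position 2: none → 0 synonymous.
Position 3: CUU, CUA, CUG → 3 synonymous.
Total: 0 + 0 + 3 = 3.

3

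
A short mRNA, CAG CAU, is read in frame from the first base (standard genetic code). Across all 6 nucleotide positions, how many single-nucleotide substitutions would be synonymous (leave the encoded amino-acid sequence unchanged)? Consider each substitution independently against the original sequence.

Codon 1 (CAG, Gln): 1 synonymous substitution.
Codon 2 (CAU, His): 1 synonymous substitution.
Total: 1 + 1 = 2.

2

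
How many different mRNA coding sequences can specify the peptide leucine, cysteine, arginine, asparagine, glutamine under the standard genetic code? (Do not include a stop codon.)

288

Leu: 6 codons.
Cys: 2 codons.
Arg: 6 codons.
Asn: 2 codons.
Gln: 2 codons.
6 × 2 × 6 × 2 × 2 = 288.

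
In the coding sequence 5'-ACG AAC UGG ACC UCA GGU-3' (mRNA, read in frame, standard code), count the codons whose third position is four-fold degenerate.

4

Codon 1 ACG (Thr): third position 4-fold.
Codon 2 AAC (Asn): third position 2-fold.
Codon 3 UGG (Trp): third position 1-fold.
Codon 4 ACC (Thr): third position 4-fold.
Codon 5 UCA (Ser): third position 4-fold.
Codon 6 GGU (Gly): third position 4-fold.
Four-fold degenerate third positions: 4.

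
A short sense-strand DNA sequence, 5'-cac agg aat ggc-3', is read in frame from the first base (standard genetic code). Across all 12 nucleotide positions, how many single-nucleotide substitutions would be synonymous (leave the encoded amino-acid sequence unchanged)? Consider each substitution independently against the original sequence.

7

Codon 1 (CAC, His): 1 synonymous substitution.
Codon 2 (AGG, Arg): 2 synonymous substitutions.
Codon 3 (AAT, Asn): 1 synonymous substitution.
Codon 4 (GGC, Gly): 3 synonymous substitutions.
Total: 1 + 2 + 1 + 3 = 7.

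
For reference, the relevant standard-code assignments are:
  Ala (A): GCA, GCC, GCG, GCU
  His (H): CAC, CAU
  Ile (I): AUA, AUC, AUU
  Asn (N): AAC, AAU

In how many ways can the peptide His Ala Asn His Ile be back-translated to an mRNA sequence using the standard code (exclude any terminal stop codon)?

96

His: 2 codons.
Ala: 4 codons.
Asn: 2 codons.
His: 2 codons.
Ile: 3 codons.
2 × 4 × 2 × 2 × 3 = 96.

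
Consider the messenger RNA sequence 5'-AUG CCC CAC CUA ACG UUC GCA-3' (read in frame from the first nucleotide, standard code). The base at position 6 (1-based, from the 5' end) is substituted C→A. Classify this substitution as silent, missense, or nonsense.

silent

Position 6 falls in codon 2: CCC → Pro.
After the substitution the codon is CCA → Pro.
Both encode Pro, so the change is synonymous.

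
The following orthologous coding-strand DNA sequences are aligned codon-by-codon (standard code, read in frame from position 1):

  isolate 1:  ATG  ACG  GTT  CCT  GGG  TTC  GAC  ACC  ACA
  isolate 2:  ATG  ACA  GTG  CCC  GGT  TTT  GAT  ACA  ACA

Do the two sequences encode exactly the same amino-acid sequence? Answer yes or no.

yes

Codon 1: ATG Met / ATG Met — identical.
Codon 2: ACG Thr / ACA Thr — synonymous.
Codon 3: GTT Val / GTG Val — synonymous.
Codon 4: CCT Pro / CCC Pro — synonymous.
Codon 5: GGG Gly / GGT Gly — synonymous.
Codon 6: TTC Phe / TTT Phe — synonymous.
Codon 7: GAC Asp / GAT Asp — synonymous.
Codon 8: ACC Thr / ACA Thr — synonymous.
Codon 9: ACA Thr / ACA Thr — identical.
Nonsynonymous differences: 0 → same protein.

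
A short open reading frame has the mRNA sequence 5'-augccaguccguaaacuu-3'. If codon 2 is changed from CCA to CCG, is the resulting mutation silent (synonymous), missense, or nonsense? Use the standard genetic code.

Position 6 falls in codon 2: CCA → Pro.
After the substitution the codon is CCG → Pro.
Both encode Pro, so the change is synonymous.

silent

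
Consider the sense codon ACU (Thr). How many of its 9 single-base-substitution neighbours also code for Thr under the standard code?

3

Position 1: none → 0 synonymous.
Position 2: none → 0 synonymous.
Position 3: ACC, ACA, ACG → 3 synonymous.
Total: 0 + 0 + 3 = 3.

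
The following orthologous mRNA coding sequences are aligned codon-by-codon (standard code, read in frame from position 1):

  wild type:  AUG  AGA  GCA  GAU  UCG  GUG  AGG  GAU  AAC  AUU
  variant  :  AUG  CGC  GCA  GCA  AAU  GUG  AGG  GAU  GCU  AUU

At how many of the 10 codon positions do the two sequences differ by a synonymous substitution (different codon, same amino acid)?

Codon 1: AUG Met / AUG Met — identical.
Codon 2: AGA Arg / CGC Arg — synonymous.
Codon 3: GCA Ala / GCA Ala — identical.
Codon 4: GAU Asp / GCA Ala — nonsynonymous.
Codon 5: UCG Ser / AAU Asn — nonsynonymous.
Codon 6: GUG Val / GUG Val — identical.
Codon 7: AGG Arg / AGG Arg — identical.
Codon 8: GAU Asp / GAU Asp — identical.
Codon 9: AAC Asn / GCU Ala — nonsynonymous.
Codon 10: AUU Ile / AUU Ile — identical.
Synonymous differences: 1.

1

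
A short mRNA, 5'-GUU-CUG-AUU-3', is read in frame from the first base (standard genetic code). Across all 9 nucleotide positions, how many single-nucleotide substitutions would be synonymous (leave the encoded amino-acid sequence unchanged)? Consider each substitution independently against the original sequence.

Codon 1 (GUU, Val): 3 synonymous substitutions.
Codon 2 (CUG, Leu): 4 synonymous substitutions.
Codon 3 (AUU, Ile): 2 synonymous substitutions.
Total: 3 + 4 + 2 = 9.

9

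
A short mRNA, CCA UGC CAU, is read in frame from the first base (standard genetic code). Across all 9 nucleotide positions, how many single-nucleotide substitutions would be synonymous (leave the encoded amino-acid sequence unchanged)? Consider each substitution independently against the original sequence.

Codon 1 (CCA, Pro): 3 synonymous substitutions.
Codon 2 (UGC, Cys): 1 synonymous substitution.
Codon 3 (CAU, His): 1 synonymous substitution.
Total: 3 + 1 + 1 = 5.

5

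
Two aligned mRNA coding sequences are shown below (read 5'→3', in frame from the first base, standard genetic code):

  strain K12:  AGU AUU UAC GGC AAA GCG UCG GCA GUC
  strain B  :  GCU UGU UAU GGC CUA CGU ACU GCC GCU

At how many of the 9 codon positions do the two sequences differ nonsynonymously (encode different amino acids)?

6

Codon 1: AGU Ser / GCU Ala — nonsynonymous.
Codon 2: AUU Ile / UGU Cys — nonsynonymous.
Codon 3: UAC Tyr / UAU Tyr — synonymous.
Codon 4: GGC Gly / GGC Gly — identical.
Codon 5: AAA Lys / CUA Leu — nonsynonymous.
Codon 6: GCG Ala / CGU Arg — nonsynonymous.
Codon 7: UCG Ser / ACU Thr — nonsynonymous.
Codon 8: GCA Ala / GCC Ala — synonymous.
Codon 9: GUC Val / GCU Ala — nonsynonymous.
Nonsynonymous differences: 6.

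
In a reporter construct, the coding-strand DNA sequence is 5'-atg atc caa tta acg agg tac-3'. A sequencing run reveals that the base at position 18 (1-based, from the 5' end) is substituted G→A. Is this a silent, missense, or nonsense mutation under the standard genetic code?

Position 18 falls in codon 6: AGG → Arg.
After the substitution the codon is AGA → Arg.
Both encode Arg, so the change is synonymous.

silent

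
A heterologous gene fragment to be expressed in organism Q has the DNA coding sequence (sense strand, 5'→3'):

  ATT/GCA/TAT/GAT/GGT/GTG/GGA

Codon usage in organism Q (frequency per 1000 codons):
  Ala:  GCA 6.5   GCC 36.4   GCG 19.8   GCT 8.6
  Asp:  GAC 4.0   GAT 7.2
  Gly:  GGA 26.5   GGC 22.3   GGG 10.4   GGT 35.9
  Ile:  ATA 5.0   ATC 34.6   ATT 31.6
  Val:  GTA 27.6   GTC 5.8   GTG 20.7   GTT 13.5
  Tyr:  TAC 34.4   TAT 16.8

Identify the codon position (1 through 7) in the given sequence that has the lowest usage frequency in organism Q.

2

Codon 1 ATT (Ile): 31.6 per 1000.
Codon 2 GCA (Ala): 6.5 per 1000.
Codon 3 TAT (Tyr): 16.8 per 1000.
Codon 4 GAT (Asp): 7.2 per 1000.
Codon 5 GGT (Gly): 35.9 per 1000.
Codon 6 GTG (Val): 20.7 per 1000.
Codon 7 GGA (Gly): 26.5 per 1000.
Lowest frequency is 6.5 at codon 2.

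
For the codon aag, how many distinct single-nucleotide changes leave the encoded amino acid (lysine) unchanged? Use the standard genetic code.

Position 1: none → 0 synonymous.
Position 2: none → 0 synonymous.
Position 3: AAA → 1 synonymous.
Total: 0 + 0 + 1 = 1.

1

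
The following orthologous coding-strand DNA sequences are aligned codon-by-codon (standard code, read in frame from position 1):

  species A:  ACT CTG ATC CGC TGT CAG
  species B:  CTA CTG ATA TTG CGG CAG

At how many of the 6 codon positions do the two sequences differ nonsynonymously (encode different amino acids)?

3

Codon 1: ACT Thr / CTA Leu — nonsynonymous.
Codon 2: CTG Leu / CTG Leu — identical.
Codon 3: ATC Ile / ATA Ile — synonymous.
Codon 4: CGC Arg / TTG Leu — nonsynonymous.
Codon 5: TGT Cys / CGG Arg — nonsynonymous.
Codon 6: CAG Gln / CAG Gln — identical.
Nonsynonymous differences: 3.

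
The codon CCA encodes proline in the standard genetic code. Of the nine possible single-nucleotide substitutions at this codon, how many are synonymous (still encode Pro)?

Position 1: none → 0 synonymous.
Position 2: none → 0 synonymous.
Position 3: CCT, CCC, CCG → 3 synonymous.
Total: 0 + 0 + 3 = 3.

3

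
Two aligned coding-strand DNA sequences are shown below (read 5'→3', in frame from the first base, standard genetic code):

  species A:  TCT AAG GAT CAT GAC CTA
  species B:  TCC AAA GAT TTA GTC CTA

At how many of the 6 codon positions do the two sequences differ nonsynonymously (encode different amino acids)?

Codon 1: TCT Ser / TCC Ser — synonymous.
Codon 2: AAG Lys / AAA Lys — synonymous.
Codon 3: GAT Asp / GAT Asp — identical.
Codon 4: CAT His / TTA Leu — nonsynonymous.
Codon 5: GAC Asp / GTC Val — nonsynonymous.
Codon 6: CTA Leu / CTA Leu — identical.
Nonsynonymous differences: 2.

2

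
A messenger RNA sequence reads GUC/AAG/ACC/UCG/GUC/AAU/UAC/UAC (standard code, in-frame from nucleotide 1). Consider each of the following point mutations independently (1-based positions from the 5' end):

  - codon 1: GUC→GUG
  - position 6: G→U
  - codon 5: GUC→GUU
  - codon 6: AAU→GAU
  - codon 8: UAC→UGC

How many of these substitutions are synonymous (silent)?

2

Codon 1: GUC (Val) → GUG (Val) — synonymous.
Codon 2: AAG (Lys) → AAU (Asn) — missense.
Codon 5: GUC (Val) → GUU (Val) — synonymous.
Codon 6: AAU (Asn) → GAU (Asp) — missense.
Codon 8: UAC (Tyr) → UGC (Cys) — missense.
Synonymous: 2 of 5.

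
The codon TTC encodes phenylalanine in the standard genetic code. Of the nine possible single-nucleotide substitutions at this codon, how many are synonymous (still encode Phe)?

Position 1: none → 0 synonymous.
Position 2: none → 0 synonymous.
Position 3: TTT → 1 synonymous.
Total: 0 + 0 + 1 = 1.

1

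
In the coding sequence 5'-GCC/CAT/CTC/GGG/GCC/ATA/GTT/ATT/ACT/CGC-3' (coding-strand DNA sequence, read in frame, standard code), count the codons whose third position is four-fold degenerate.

7

Codon 1 GCC (Ala): third position 4-fold.
Codon 2 CAT (His): third position 2-fold.
Codon 3 CTC (Leu): third position 4-fold.
Codon 4 GGG (Gly): third position 4-fold.
Codon 5 GCC (Ala): third position 4-fold.
Codon 6 ATA (Ile): third position 3-fold.
Codon 7 GTT (Val): third position 4-fold.
Codon 8 ATT (Ile): third position 3-fold.
Codon 9 ACT (Thr): third position 4-fold.
Codon 10 CGC (Arg): third position 4-fold.
Four-fold degenerate third positions: 7.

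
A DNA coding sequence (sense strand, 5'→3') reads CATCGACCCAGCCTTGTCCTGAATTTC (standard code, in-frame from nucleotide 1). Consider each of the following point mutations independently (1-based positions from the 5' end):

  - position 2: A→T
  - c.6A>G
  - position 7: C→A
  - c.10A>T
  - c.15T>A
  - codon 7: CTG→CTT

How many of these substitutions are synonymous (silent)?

Codon 1: CAT (His) → CTT (Leu) — missense.
Codon 2: CGA (Arg) → CGG (Arg) — synonymous.
Codon 3: CCC (Pro) → ACC (Thr) — missense.
Codon 4: AGC (Ser) → TGC (Cys) — missense.
Codon 5: CTT (Leu) → CTA (Leu) — synonymous.
Codon 7: CTG (Leu) → CTT (Leu) — synonymous.
Synonymous: 3 of 6.

3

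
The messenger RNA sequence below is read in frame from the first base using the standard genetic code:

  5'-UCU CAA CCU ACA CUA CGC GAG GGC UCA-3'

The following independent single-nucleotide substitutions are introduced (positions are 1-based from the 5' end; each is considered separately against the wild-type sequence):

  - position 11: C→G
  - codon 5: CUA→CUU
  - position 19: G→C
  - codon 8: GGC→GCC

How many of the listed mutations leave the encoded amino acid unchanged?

Codon 4: ACA (Thr) → AGA (Arg) — missense.
Codon 5: CUA (Leu) → CUU (Leu) — synonymous.
Codon 7: GAG (Glu) → CAG (Gln) — missense.
Codon 8: GGC (Gly) → GCC (Ala) — missense.
Synonymous: 1 of 4.

1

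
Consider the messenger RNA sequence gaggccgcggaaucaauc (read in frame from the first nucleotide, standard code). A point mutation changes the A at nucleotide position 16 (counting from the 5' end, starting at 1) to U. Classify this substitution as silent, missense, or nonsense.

missense

Position 16 falls in codon 6: AUC → Ile.
After the substitution the codon is UUC → Phe.
Ile ≠ Phe, so this is a missense mutation.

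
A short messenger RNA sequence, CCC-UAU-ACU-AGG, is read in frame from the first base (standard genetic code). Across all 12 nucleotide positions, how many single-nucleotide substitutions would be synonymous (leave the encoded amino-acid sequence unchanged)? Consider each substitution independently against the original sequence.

Codon 1 (CCC, Pro): 3 synonymous substitutions.
Codon 2 (UAU, Tyr): 1 synonymous substitution.
Codon 3 (ACU, Thr): 3 synonymous substitutions.
Codon 4 (AGG, Arg): 2 synonymous substitutions.
Total: 3 + 1 + 3 + 2 = 9.

9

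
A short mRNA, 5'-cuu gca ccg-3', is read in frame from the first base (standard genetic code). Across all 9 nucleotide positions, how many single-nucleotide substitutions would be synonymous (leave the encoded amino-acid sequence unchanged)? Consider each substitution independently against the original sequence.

Codon 1 (CUU, Leu): 3 synonymous substitutions.
Codon 2 (GCA, Ala): 3 synonymous substitutions.
Codon 3 (CCG, Pro): 3 synonymous substitutions.
Total: 3 + 3 + 3 = 9.

9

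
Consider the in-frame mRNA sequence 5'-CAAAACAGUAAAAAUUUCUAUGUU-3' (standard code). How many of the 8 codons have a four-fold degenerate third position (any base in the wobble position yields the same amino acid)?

Codon 1 CAA (Gln): third position 2-fold.
Codon 2 AAC (Asn): third position 2-fold.
Codon 3 AGU (Ser): third position 2-fold.
Codon 4 AAA (Lys): third position 2-fold.
Codon 5 AAU (Asn): third position 2-fold.
Codon 6 UUC (Phe): third position 2-fold.
Codon 7 UAU (Tyr): third position 2-fold.
Codon 8 GUU (Val): third position 4-fold.
Four-fold degenerate third positions: 1.

1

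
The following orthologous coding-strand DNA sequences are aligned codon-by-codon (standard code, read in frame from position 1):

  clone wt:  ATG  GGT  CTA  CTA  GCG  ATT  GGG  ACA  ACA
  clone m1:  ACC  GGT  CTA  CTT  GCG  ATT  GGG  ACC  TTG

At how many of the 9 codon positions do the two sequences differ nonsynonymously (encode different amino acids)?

Codon 1: ATG Met / ACC Thr — nonsynonymous.
Codon 2: GGT Gly / GGT Gly — identical.
Codon 3: CTA Leu / CTA Leu — identical.
Codon 4: CTA Leu / CTT Leu — synonymous.
Codon 5: GCG Ala / GCG Ala — identical.
Codon 6: ATT Ile / ATT Ile — identical.
Codon 7: GGG Gly / GGG Gly — identical.
Codon 8: ACA Thr / ACC Thr — synonymous.
Codon 9: ACA Thr / TTG Leu — nonsynonymous.
Nonsynonymous differences: 2.

2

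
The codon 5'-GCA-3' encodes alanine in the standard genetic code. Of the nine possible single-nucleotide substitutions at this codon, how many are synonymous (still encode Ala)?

Position 1: none → 0 synonymous.
Position 2: none → 0 synonymous.
Position 3: GCT, GCC, GCG → 3 synonymous.
Total: 0 + 0 + 3 = 3.

3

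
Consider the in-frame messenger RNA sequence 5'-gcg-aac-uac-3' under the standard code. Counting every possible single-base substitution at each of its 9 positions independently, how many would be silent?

5

Codon 1 (GCG, Ala): 3 synonymous substitutions.
Codon 2 (AAC, Asn): 1 synonymous substitution.
Codon 3 (UAC, Tyr): 1 synonymous substitution.
Total: 3 + 1 + 1 = 5.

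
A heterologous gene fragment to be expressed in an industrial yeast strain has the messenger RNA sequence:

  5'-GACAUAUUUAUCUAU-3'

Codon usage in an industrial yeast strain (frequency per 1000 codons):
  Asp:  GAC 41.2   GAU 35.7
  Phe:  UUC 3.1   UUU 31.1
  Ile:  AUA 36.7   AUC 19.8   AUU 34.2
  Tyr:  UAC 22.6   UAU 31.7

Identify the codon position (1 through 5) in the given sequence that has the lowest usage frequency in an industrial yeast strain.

Codon 1 GAC (Asp): 41.2 per 1000.
Codon 2 AUA (Ile): 36.7 per 1000.
Codon 3 UUU (Phe): 31.1 per 1000.
Codon 4 AUC (Ile): 19.8 per 1000.
Codon 5 UAU (Tyr): 31.7 per 1000.
Lowest frequency is 19.8 at codon 4.

4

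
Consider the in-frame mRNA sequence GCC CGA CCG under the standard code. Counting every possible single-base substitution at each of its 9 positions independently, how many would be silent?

Codon 1 (GCC, Ala): 3 synonymous substitutions.
Codon 2 (CGA, Arg): 4 synonymous substitutions.
Codon 3 (CCG, Pro): 3 synonymous substitutions.
Total: 3 + 4 + 3 = 10.

10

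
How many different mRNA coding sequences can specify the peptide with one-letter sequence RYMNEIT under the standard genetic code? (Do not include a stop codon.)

576

Arg: 6 codons.
Tyr: 2 codons.
Met: 1 codon.
Asn: 2 codons.
Glu: 2 codons.
Ile: 3 codons.
Thr: 4 codons.
6 × 2 × 1 × 2 × 2 × 3 × 4 = 576.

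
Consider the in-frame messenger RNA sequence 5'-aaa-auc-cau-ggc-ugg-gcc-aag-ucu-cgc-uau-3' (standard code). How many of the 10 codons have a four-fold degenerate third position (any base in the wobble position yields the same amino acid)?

Codon 1 AAA (Lys): third position 2-fold.
Codon 2 AUC (Ile): third position 3-fold.
Codon 3 CAU (His): third position 2-fold.
Codon 4 GGC (Gly): third position 4-fold.
Codon 5 UGG (Trp): third position 1-fold.
Codon 6 GCC (Ala): third position 4-fold.
Codon 7 AAG (Lys): third position 2-fold.
Codon 8 UCU (Ser): third position 4-fold.
Codon 9 CGC (Arg): third position 4-fold.
Codon 10 UAU (Tyr): third position 2-fold.
Four-fold degenerate third positions: 4.

4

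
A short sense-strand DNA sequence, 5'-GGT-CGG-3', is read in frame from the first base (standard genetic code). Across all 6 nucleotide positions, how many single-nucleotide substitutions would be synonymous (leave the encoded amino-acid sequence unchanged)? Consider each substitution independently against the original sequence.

Codon 1 (GGT, Gly): 3 synonymous substitutions.
Codon 2 (CGG, Arg): 4 synonymous substitutions.
Total: 3 + 4 = 7.

7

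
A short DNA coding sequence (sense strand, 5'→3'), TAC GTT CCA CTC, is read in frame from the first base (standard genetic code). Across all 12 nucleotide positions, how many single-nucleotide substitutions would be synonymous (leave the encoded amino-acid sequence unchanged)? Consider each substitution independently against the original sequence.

10

Codon 1 (TAC, Tyr): 1 synonymous substitution.
Codon 2 (GTT, Val): 3 synonymous substitutions.
Codon 3 (CCA, Pro): 3 synonymous substitutions.
Codon 4 (CTC, Leu): 3 synonymous substitutions.
Total: 1 + 3 + 3 + 3 = 10.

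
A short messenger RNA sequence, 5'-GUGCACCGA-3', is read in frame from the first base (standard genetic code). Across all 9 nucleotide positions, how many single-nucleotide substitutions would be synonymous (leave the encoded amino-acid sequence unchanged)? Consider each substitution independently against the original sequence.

8

Codon 1 (GUG, Val): 3 synonymous substitutions.
Codon 2 (CAC, His): 1 synonymous substitution.
Codon 3 (CGA, Arg): 4 synonymous substitutions.
Total: 3 + 1 + 4 = 8.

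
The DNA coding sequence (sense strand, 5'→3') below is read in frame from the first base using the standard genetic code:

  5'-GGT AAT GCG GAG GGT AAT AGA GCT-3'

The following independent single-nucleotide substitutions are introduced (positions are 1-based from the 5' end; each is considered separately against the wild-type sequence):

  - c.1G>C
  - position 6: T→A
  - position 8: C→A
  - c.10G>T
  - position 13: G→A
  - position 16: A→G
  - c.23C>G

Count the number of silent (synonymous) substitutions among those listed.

Codon 1: GGT (Gly) → CGT (Arg) — missense.
Codon 2: AAT (Asn) → AAA (Lys) — missense.
Codon 3: GCG (Ala) → GAG (Glu) — missense.
Codon 4: GAG (Glu) → TAG (Stop) — nonsense.
Codon 5: GGT (Gly) → AGT (Ser) — missense.
Codon 6: AAT (Asn) → GAT (Asp) — missense.
Codon 8: GCT (Ala) → GGT (Gly) — missense.
Synonymous: 0 of 7.

0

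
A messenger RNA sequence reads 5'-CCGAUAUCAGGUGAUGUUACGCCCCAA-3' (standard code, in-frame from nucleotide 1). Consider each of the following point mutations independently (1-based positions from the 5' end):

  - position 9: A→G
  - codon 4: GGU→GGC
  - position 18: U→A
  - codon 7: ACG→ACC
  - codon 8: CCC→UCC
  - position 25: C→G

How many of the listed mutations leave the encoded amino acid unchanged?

4

Codon 3: UCA (Ser) → UCG (Ser) — synonymous.
Codon 4: GGU (Gly) → GGC (Gly) — synonymous.
Codon 6: GUU (Val) → GUA (Val) — synonymous.
Codon 7: ACG (Thr) → ACC (Thr) — synonymous.
Codon 8: CCC (Pro) → UCC (Ser) — missense.
Codon 9: CAA (Gln) → GAA (Glu) — missense.
Synonymous: 4 of 6.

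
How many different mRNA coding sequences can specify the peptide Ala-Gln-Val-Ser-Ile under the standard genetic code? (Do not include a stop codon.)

576

Ala: 4 codons.
Gln: 2 codons.
Val: 4 codons.
Ser: 6 codons.
Ile: 3 codons.
4 × 2 × 4 × 6 × 3 = 576.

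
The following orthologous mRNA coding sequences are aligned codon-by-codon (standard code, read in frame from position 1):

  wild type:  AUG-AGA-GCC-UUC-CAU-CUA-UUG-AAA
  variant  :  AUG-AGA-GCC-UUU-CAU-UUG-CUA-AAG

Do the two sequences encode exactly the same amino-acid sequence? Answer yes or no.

yes

Codon 1: AUG Met / AUG Met — identical.
Codon 2: AGA Arg / AGA Arg — identical.
Codon 3: GCC Ala / GCC Ala — identical.
Codon 4: UUC Phe / UUU Phe — synonymous.
Codon 5: CAU His / CAU His — identical.
Codon 6: CUA Leu / UUG Leu — synonymous.
Codon 7: UUG Leu / CUA Leu — synonymous.
Codon 8: AAA Lys / AAG Lys — synonymous.
Nonsynonymous differences: 0 → same protein.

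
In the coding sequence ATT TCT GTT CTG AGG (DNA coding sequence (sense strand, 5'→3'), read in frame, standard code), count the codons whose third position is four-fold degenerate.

3

Codon 1 ATT (Ile): third position 3-fold.
Codon 2 TCT (Ser): third position 4-fold.
Codon 3 GTT (Val): third position 4-fold.
Codon 4 CTG (Leu): third position 4-fold.
Codon 5 AGG (Arg): third position 2-fold.
Four-fold degenerate third positions: 3.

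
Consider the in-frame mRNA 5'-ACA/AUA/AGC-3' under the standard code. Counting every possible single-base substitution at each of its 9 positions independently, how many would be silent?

Codon 1 (ACA, Thr): 3 synonymous substitutions.
Codon 2 (AUA, Ile): 2 synonymous substitutions.
Codon 3 (AGC, Ser): 1 synonymous substitution.
Total: 3 + 2 + 1 = 6.

6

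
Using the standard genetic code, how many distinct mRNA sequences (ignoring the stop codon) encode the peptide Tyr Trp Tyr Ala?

16

Tyr: 2 codons.
Trp: 1 codon.
Tyr: 2 codons.
Ala: 4 codons.
2 × 1 × 2 × 4 = 16.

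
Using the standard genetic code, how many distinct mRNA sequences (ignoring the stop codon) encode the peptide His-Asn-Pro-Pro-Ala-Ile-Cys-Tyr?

His: 2 codons.
Asn: 2 codons.
Pro: 4 codons.
Pro: 4 codons.
Ala: 4 codons.
Ile: 3 codons.
Cys: 2 codons.
Tyr: 2 codons.
2 × 2 × 4 × 4 × 4 × 3 × 2 × 2 = 3072.

3072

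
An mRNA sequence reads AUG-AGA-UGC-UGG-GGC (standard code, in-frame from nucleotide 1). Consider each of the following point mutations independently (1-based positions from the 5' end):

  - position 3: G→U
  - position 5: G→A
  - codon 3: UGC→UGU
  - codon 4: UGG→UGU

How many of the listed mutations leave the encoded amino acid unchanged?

1

Codon 1: AUG (Met) → AUU (Ile) — missense.
Codon 2: AGA (Arg) → AAA (Lys) — missense.
Codon 3: UGC (Cys) → UGU (Cys) — synonymous.
Codon 4: UGG (Trp) → UGU (Cys) — missense.
Synonymous: 1 of 4.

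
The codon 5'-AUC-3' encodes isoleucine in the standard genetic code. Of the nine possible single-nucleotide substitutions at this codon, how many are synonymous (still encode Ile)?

Position 1: none → 0 synonymous.
Position 2: none → 0 synonymous.
Position 3: AUU, AUA → 2 synonymous.
Total: 0 + 0 + 2 = 2.

2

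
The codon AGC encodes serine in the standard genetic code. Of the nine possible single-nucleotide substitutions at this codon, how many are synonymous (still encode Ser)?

1

Position 1: none → 0 synonymous.
Position 2: none → 0 synonymous.
Position 3: AGU → 1 synonymous.
Total: 0 + 0 + 1 = 1.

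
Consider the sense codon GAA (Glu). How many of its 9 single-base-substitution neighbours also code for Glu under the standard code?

1

Position 1: none → 0 synonymous.
Position 2: none → 0 synonymous.
Position 3: GAG → 1 synonymous.
Total: 0 + 0 + 1 = 1.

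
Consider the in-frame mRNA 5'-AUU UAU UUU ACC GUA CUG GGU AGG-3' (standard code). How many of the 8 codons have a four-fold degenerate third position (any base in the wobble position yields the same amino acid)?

Codon 1 AUU (Ile): third position 3-fold.
Codon 2 UAU (Tyr): third position 2-fold.
Codon 3 UUU (Phe): third position 2-fold.
Codon 4 ACC (Thr): third position 4-fold.
Codon 5 GUA (Val): third position 4-fold.
Codon 6 CUG (Leu): third position 4-fold.
Codon 7 GGU (Gly): third position 4-fold.
Codon 8 AGG (Arg): third position 2-fold.
Four-fold degenerate third positions: 4.

4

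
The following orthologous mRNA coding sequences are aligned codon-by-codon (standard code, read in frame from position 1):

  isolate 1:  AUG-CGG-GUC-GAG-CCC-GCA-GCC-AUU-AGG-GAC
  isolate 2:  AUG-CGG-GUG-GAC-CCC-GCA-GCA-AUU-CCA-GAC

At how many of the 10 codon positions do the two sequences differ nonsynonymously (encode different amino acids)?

2

Codon 1: AUG Met / AUG Met — identical.
Codon 2: CGG Arg / CGG Arg — identical.
Codon 3: GUC Val / GUG Val — synonymous.
Codon 4: GAG Glu / GAC Asp — nonsynonymous.
Codon 5: CCC Pro / CCC Pro — identical.
Codon 6: GCA Ala / GCA Ala — identical.
Codon 7: GCC Ala / GCA Ala — synonymous.
Codon 8: AUU Ile / AUU Ile — identical.
Codon 9: AGG Arg / CCA Pro — nonsynonymous.
Codon 10: GAC Asp / GAC Asp — identical.
Nonsynonymous differences: 2.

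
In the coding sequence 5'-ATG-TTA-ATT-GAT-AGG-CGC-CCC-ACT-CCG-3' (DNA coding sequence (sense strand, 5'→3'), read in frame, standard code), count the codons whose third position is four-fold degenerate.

4

Codon 1 ATG (Met): third position 1-fold.
Codon 2 TTA (Leu): third position 2-fold.
Codon 3 ATT (Ile): third position 3-fold.
Codon 4 GAT (Asp): third position 2-fold.
Codon 5 AGG (Arg): third position 2-fold.
Codon 6 CGC (Arg): third position 4-fold.
Codon 7 CCC (Pro): third position 4-fold.
Codon 8 ACT (Thr): third position 4-fold.
Codon 9 CCG (Pro): third position 4-fold.
Four-fold degenerate third positions: 4.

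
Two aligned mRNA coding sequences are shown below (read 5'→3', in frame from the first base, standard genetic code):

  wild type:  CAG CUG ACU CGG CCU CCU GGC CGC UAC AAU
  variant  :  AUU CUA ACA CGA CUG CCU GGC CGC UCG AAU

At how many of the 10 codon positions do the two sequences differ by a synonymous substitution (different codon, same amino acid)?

3

Codon 1: CAG Gln / AUU Ile — nonsynonymous.
Codon 2: CUG Leu / CUA Leu — synonymous.
Codon 3: ACU Thr / ACA Thr — synonymous.
Codon 4: CGG Arg / CGA Arg — synonymous.
Codon 5: CCU Pro / CUG Leu — nonsynonymous.
Codon 6: CCU Pro / CCU Pro — identical.
Codon 7: GGC Gly / GGC Gly — identical.
Codon 8: CGC Arg / CGC Arg — identical.
Codon 9: UAC Tyr / UCG Ser — nonsynonymous.
Codon 10: AAU Asn / AAU Asn — identical.
Synonymous differences: 3.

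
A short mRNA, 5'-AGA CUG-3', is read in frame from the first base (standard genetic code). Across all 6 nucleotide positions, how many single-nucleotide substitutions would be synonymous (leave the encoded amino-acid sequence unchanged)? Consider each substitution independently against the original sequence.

Codon 1 (AGA, Arg): 2 synonymous substitutions.
Codon 2 (CUG, Leu): 4 synonymous substitutions.
Total: 2 + 4 = 6.

6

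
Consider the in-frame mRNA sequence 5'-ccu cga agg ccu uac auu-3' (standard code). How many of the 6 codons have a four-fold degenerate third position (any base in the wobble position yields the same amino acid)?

3

Codon 1 CCU (Pro): third position 4-fold.
Codon 2 CGA (Arg): third position 4-fold.
Codon 3 AGG (Arg): third position 2-fold.
Codon 4 CCU (Pro): third position 4-fold.
Codon 5 UAC (Tyr): third position 2-fold.
Codon 6 AUU (Ile): third position 3-fold.
Four-fold degenerate third positions: 3.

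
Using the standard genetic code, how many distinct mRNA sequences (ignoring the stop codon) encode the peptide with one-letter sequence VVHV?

128

Val: 4 codons.
Val: 4 codons.
His: 2 codons.
Val: 4 codons.
4 × 4 × 2 × 4 = 128.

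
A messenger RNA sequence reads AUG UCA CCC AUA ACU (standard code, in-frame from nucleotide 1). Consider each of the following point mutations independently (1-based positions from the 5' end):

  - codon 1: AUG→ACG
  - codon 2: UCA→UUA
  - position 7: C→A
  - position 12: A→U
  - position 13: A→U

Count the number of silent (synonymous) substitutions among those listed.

Codon 1: AUG (Met) → ACG (Thr) — missense.
Codon 2: UCA (Ser) → UUA (Leu) — missense.
Codon 3: CCC (Pro) → ACC (Thr) — missense.
Codon 4: AUA (Ile) → AUU (Ile) — synonymous.
Codon 5: ACU (Thr) → UCU (Ser) — missense.
Synonymous: 1 of 5.

1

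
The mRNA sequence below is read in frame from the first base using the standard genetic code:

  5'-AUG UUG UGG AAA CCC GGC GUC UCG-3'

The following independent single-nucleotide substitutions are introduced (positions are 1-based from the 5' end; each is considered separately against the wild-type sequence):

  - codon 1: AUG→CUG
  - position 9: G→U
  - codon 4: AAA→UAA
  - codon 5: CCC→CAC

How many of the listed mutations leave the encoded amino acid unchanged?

0

Codon 1: AUG (Met) → CUG (Leu) — missense.
Codon 3: UGG (Trp) → UGU (Cys) — missense.
Codon 4: AAA (Lys) → UAA (Stop) — nonsense.
Codon 5: CCC (Pro) → CAC (His) — missense.
Synonymous: 0 of 4.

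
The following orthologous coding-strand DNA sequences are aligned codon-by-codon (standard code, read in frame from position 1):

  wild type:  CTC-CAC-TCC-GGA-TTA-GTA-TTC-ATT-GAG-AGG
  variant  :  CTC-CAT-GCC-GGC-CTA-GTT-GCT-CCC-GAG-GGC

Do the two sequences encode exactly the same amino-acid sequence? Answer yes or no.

no

Codon 1: CTC Leu / CTC Leu — identical.
Codon 2: CAC His / CAT His — synonymous.
Codon 3: TCC Ser / GCC Ala — nonsynonymous.
Codon 4: GGA Gly / GGC Gly — synonymous.
Codon 5: TTA Leu / CTA Leu — synonymous.
Codon 6: GTA Val / GTT Val — synonymous.
Codon 7: TTC Phe / GCT Ala — nonsynonymous.
Codon 8: ATT Ile / CCC Pro — nonsynonymous.
Codon 9: GAG Glu / GAG Glu — identical.
Codon 10: AGG Arg / GGC Gly — nonsynonymous.
Nonsynonymous differences: 4 → different protein.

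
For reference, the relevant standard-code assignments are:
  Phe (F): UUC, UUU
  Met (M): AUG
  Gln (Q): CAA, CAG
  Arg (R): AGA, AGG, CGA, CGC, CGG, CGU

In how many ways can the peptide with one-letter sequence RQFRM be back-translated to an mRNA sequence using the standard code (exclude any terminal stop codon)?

Arg: 6 codons.
Gln: 2 codons.
Phe: 2 codons.
Arg: 6 codons.
Met: 1 codon.
6 × 2 × 2 × 6 × 1 = 144.

144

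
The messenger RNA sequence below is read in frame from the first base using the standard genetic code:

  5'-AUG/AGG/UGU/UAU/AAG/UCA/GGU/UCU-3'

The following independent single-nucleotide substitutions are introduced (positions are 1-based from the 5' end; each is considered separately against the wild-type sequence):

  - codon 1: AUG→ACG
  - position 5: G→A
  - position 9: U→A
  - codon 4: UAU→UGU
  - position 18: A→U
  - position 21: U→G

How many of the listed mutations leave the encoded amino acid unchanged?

2

Codon 1: AUG (Met) → ACG (Thr) — missense.
Codon 2: AGG (Arg) → AAG (Lys) — missense.
Codon 3: UGU (Cys) → UGA (Stop) — nonsense.
Codon 4: UAU (Tyr) → UGU (Cys) — missense.
Codon 6: UCA (Ser) → UCU (Ser) — synonymous.
Codon 7: GGU (Gly) → GGG (Gly) — synonymous.
Synonymous: 2 of 6.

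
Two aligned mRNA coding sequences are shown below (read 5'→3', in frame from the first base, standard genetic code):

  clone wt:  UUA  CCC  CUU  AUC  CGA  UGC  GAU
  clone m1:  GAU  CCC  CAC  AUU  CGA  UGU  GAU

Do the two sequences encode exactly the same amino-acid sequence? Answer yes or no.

no

Codon 1: UUA Leu / GAU Asp — nonsynonymous.
Codon 2: CCC Pro / CCC Pro — identical.
Codon 3: CUU Leu / CAC His — nonsynonymous.
Codon 4: AUC Ile / AUU Ile — synonymous.
Codon 5: CGA Arg / CGA Arg — identical.
Codon 6: UGC Cys / UGU Cys — synonymous.
Codon 7: GAU Asp / GAU Asp — identical.
Nonsynonymous differences: 2 → different protein.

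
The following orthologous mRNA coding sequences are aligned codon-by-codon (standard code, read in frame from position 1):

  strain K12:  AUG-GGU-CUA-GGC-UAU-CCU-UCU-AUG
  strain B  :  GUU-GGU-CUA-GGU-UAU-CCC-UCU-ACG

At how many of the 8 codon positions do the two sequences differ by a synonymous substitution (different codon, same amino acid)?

2

Codon 1: AUG Met / GUU Val — nonsynonymous.
Codon 2: GGU Gly / GGU Gly — identical.
Codon 3: CUA Leu / CUA Leu — identical.
Codon 4: GGC Gly / GGU Gly — synonymous.
Codon 5: UAU Tyr / UAU Tyr — identical.
Codon 6: CCU Pro / CCC Pro — synonymous.
Codon 7: UCU Ser / UCU Ser — identical.
Codon 8: AUG Met / ACG Thr — nonsynonymous.
Synonymous differences: 2.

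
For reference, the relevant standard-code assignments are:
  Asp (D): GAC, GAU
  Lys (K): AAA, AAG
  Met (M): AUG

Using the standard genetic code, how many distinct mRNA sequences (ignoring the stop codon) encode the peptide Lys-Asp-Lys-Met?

8

Lys: 2 codons.
Asp: 2 codons.
Lys: 2 codons.
Met: 1 codon.
2 × 2 × 2 × 1 = 8.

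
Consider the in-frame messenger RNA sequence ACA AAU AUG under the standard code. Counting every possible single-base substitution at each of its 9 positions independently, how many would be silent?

Codon 1 (ACA, Thr): 3 synonymous substitutions.
Codon 2 (AAU, Asn): 1 synonymous substitution.
Codon 3 (AUG, Met): 0 synonymous substitutions.
Total: 3 + 1 + 0 = 4.

4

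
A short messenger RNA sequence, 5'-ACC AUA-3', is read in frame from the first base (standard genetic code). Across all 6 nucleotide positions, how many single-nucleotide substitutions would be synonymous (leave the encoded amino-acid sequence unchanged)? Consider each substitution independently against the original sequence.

5

Codon 1 (ACC, Thr): 3 synonymous substitutions.
Codon 2 (AUA, Ile): 2 synonymous substitutions.
Total: 3 + 2 = 5.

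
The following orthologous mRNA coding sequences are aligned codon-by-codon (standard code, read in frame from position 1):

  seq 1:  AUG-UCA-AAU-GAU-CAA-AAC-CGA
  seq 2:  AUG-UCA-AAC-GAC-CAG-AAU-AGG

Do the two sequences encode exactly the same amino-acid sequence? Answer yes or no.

Codon 1: AUG Met / AUG Met — identical.
Codon 2: UCA Ser / UCA Ser — identical.
Codon 3: AAU Asn / AAC Asn — synonymous.
Codon 4: GAU Asp / GAC Asp — synonymous.
Codon 5: CAA Gln / CAG Gln — synonymous.
Codon 6: AAC Asn / AAU Asn — synonymous.
Codon 7: CGA Arg / AGG Arg — synonymous.
Nonsynonymous differences: 0 → same protein.

yes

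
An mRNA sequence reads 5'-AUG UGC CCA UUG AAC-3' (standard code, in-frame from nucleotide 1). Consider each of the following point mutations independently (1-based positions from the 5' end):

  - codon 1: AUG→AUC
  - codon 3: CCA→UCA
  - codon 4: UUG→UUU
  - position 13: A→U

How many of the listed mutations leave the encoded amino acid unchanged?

Codon 1: AUG (Met) → AUC (Ile) — missense.
Codon 3: CCA (Pro) → UCA (Ser) — missense.
Codon 4: UUG (Leu) → UUU (Phe) — missense.
Codon 5: AAC (Asn) → UAC (Tyr) — missense.
Synonymous: 0 of 4.

0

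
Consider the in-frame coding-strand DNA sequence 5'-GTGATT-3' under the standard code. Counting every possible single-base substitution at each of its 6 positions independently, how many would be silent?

5

Codon 1 (GTG, Val): 3 synonymous substitutions.
Codon 2 (ATT, Ile): 2 synonymous substitutions.
Total: 3 + 2 = 5.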